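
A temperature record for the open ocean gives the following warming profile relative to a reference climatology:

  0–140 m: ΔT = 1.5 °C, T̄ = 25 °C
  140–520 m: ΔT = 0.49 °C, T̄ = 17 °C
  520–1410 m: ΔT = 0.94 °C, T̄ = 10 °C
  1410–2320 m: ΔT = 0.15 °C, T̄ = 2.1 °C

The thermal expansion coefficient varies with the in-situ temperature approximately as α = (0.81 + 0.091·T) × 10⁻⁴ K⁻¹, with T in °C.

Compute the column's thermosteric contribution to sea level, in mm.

Δh = 266 mm

Layer 1: α = (0.81 + 0.091×25)×10⁻⁴ = 3.085×10⁻⁴ K⁻¹
Layer 2: α = (0.81 + 0.091×17)×10⁻⁴ = 2.357×10⁻⁴ K⁻¹
Layer 3: α = (0.81 + 0.091×10)×10⁻⁴ = 1.72×10⁻⁴ K⁻¹
Layer 4: α = (0.81 + 0.091×2.1)×10⁻⁴ = 1.0011×10⁻⁴ K⁻¹
0–140 m: 1.5 × 140 × 3.085×10⁻⁴ = 0.064785 m
Layer 2: 0.49 × 380 × 2.357×10⁻⁴ = 0.04388734 m
520–1410 m: 1.72×10⁻⁴ × 0.94 × 890 = 0.1438952 m
Layer 4: 1.0011×10⁻⁴ × 910 × 0.15 = 0.013665015 m
Δh = 0.064785 + 0.04388734 + 0.1438952 + 0.013665015 = 0.266232555 m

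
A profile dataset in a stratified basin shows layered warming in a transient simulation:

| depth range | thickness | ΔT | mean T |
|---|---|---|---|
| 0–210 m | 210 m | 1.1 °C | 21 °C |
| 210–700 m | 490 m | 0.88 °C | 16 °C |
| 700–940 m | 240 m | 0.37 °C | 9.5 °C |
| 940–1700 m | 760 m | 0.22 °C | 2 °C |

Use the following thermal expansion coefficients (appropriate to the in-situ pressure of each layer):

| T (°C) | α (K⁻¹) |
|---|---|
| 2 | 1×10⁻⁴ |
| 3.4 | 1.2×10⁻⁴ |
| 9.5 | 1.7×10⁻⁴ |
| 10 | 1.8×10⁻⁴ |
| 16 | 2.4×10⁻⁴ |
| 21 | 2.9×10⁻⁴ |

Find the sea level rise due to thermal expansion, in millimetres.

about 200 mm

Layer 1 at 21 °C → α = 2.9×10⁻⁴ K⁻¹
Layer 2 at 16 °C → α = 2.4×10⁻⁴ K⁻¹
Layer 3 at 9.5 °C → α = 1.7×10⁻⁴ K⁻¹
Layer 4 at 2 °C → α = 1×10⁻⁴ K⁻¹
0–210 m: 2.9×10⁻⁴ × 1.1 × 210 = 0.06699 m
210–700 m: 490 × 2.4×10⁻⁴ × 0.88 = 0.103488 m
240 × 0.37 × 1.7×10⁻⁴ = 0.015096 m
Layer 4: 760 × 0.22 × 1×10⁻⁴ = 0.01672 m
Δh = 0.06699 + 0.103488 + 0.015096 + 0.01672 = 0.202294 m ≈ 200 mm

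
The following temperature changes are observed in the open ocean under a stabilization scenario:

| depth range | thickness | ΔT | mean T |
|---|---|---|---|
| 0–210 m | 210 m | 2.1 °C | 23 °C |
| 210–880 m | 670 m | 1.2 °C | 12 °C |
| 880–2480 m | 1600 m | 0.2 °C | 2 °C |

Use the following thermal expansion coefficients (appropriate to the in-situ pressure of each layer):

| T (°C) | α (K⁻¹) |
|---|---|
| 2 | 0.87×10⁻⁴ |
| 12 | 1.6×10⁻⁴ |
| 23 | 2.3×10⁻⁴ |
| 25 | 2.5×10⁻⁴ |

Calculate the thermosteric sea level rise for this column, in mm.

Layer 1 at 23 °C → α = 2.3×10⁻⁴ K⁻¹
Layer 2 at 12 °C → α = 1.6×10⁻⁴ K⁻¹
Layer 3 at 2 °C → α = 0.87×10⁻⁴ K⁻¹
2.3×10⁻⁴ × 210 × 2.1 = 0.10143 m
210–880 m: 670 × 1.2 × 1.6×10⁻⁴ = 0.12864 m
1600 × 0.87×10⁻⁴ × 0.2 = 0.02784 m
Δh = 0.10143 + 0.12864 + 0.02784 = 0.25791 m

Δh ≈ 260 mm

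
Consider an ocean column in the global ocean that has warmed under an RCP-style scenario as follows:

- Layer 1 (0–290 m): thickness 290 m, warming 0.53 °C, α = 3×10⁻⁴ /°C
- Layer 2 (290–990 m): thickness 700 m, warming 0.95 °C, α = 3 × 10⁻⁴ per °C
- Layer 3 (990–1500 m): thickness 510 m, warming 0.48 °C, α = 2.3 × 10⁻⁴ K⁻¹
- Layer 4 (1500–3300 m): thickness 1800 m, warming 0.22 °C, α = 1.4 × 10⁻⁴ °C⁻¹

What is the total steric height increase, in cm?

Δh ≈ 36 cm

290 × 0.53 × 3×10⁻⁴ = 0.04611 m
290–990 m: 3×10⁻⁴ × 700 × 0.95 = 0.19950 m
510 × 0.48 × 2.3×10⁻⁴ = 0.056304 m
Layer 4: 1800 × 1.4×10⁻⁴ × 0.22 = 0.05544 m
Δh = 0.04611 + 0.19950 + 0.056304 + 0.05544 = 0.357354 m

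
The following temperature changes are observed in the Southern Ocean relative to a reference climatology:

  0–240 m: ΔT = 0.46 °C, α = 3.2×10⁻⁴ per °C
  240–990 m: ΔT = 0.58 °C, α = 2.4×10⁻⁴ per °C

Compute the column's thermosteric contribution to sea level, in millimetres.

140 mm

Layer 1: 0.46 × 3.2×10⁻⁴ × 240 = 0.035328 m
2.4×10⁻⁴ × 0.58 × 750 = 0.10440 m
Δh = 0.035328 + 0.10440 = 0.139728 m ≈ 140 mm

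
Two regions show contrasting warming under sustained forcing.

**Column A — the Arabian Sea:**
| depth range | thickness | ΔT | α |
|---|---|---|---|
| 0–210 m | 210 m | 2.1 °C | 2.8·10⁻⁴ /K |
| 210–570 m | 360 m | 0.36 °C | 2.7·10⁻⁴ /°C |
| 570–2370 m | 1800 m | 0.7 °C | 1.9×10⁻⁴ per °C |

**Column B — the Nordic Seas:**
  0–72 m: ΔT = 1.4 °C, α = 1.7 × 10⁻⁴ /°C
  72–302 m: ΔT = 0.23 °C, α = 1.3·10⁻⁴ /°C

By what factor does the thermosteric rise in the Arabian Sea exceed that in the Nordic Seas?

A 210 × 2.1 × 2.8×10⁻⁴ = 0.12348 m
A Layer 2: 2.7×10⁻⁴ × 0.36 × 360 = 0.034992 m
A 570–2370 m: 1.9×10⁻⁴ × 0.7 × 1800 = 0.23940 m
A total: 0.397872 m
B 1.4 × 72 × 1.7×10⁻⁴ = 0.017136 m
B 72–302 m: 0.23 × 230 × 1.3×10⁻⁴ = 0.006877 m
B total: 0.024013 m
Ratio: 0.397872 / 0.024013 ≈ 16.57

≈ 17×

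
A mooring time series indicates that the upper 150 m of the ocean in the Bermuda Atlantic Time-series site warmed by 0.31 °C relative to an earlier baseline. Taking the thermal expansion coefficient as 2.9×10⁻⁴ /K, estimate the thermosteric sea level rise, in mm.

13.5 mm of thermosteric rise

Δh = αΔT·H = 2.9×10⁻⁴ × 0.31 × 150 = 0.013485 m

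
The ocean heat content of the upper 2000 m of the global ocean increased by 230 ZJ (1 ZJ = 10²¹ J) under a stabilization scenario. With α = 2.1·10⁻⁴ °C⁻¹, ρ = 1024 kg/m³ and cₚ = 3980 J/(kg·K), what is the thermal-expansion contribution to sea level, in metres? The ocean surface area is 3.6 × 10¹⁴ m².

Δh ≈ 0.0329 m

Per unit area: Q = 230×10²¹ / (3.6×10¹⁴) ≈ 6.389×10⁸ J/m²
Δh = αQ/(ρcₚ) = 2.1×10⁻⁴ × 6.389×10⁸ / (1024 × 3980) ≈ 0.032921 m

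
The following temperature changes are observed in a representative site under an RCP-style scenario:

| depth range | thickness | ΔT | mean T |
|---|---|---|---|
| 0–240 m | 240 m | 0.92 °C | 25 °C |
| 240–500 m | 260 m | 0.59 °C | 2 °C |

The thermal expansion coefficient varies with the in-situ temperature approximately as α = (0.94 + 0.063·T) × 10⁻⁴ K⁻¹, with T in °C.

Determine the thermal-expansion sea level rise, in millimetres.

Layer 1: α = (0.94 + 0.063×25)×10⁻⁴ = 2.515×10⁻⁴ K⁻¹
Layer 2: α = (0.94 + 0.063×2)×10⁻⁴ = 1.066×10⁻⁴ K⁻¹
0–240 m: 0.92 × 2.515×10⁻⁴ × 240 = 0.0555312 m
Layer 2: 0.59 × 260 × 1.066×10⁻⁴ = 0.01635244 m
Δh = 0.0555312 + 0.01635244 = 0.07188364 m

71.9 mm of thermosteric rise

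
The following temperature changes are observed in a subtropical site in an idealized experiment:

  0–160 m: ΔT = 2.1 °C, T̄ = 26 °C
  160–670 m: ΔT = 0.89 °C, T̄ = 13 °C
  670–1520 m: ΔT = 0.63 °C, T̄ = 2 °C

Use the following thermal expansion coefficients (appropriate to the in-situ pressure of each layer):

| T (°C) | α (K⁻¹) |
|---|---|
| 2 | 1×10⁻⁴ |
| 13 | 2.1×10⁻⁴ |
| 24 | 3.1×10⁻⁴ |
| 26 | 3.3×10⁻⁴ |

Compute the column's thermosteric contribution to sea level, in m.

Layer 1 at 26 °C → α = 3.3×10⁻⁴ K⁻¹
Layer 2 at 13 °C → α = 2.1×10⁻⁴ K⁻¹
Layer 3 at 2 °C → α = 1×10⁻⁴ K⁻¹
0–160 m: 2.1 × 160 × 3.3×10⁻⁴ = 0.11088 m
0.89 × 510 × 2.1×10⁻⁴ = 0.095319 m
1×10⁻⁴ × 0.63 × 850 = 0.05355 m
Δh = 0.11088 + 0.095319 + 0.05355 = 0.259749 m

about 0.260 m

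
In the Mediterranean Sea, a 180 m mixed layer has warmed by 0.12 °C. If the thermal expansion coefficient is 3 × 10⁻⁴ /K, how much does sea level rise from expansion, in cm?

about 0.648 cm

Δh = αΔT·H = 3×10⁻⁴ × 0.12 × 180 = 0.00648 m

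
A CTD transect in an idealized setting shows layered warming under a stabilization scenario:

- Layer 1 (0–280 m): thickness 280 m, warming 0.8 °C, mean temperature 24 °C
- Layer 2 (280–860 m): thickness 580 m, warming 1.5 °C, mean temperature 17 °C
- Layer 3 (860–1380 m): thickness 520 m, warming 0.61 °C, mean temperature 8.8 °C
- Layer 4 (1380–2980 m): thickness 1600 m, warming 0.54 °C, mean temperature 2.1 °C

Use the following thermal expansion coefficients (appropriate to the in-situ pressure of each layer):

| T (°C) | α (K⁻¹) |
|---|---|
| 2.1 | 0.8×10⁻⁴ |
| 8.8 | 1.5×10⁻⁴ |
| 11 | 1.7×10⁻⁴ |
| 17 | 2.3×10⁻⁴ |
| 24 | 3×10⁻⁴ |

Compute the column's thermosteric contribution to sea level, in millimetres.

380 mm of thermosteric rise

Layer 1 at 24 °C → α = 3×10⁻⁴ K⁻¹
Layer 2 at 17 °C → α = 2.3×10⁻⁴ K⁻¹
Layer 3 at 8.8 °C → α = 1.5×10⁻⁴ K⁻¹
Layer 4 at 2.1 °C → α = 0.8×10⁻⁴ K⁻¹
Layer 1: 280 × 3×10⁻⁴ × 0.8 = 0.06720 m
Layer 2: 1.5 × 2.3×10⁻⁴ × 580 = 0.20010 m
860–1380 m: 1.5×10⁻⁴ × 520 × 0.61 = 0.04758 m
1380–2980 m: 1600 × 0.8×10⁻⁴ × 0.54 = 0.06912 m
Δh = 0.06720 + 0.20010 + 0.04758 + 0.06912 = 0.38400 m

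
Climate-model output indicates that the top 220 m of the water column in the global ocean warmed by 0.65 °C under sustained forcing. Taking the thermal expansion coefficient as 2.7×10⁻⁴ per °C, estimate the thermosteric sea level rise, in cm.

Δh = αΔT·H = 2.7×10⁻⁴ × 0.65 × 220 = 0.03861 m

Δh = 3.86 cm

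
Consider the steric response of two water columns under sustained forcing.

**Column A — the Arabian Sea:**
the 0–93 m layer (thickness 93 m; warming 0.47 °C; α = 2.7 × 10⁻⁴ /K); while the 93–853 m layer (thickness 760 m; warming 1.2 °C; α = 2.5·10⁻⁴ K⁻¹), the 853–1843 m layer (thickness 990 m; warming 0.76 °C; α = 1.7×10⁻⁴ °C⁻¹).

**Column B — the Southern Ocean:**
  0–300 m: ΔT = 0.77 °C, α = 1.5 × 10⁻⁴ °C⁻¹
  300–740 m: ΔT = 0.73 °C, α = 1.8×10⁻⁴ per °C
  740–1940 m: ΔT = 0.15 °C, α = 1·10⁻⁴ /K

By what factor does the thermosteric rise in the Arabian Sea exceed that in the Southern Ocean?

a factor of 3.3

A 0–93 m: 93 × 0.47 × 2.7×10⁻⁴ = 0.0118017 m
A 93–853 m: 1.2 × 760 × 2.5×10⁻⁴ = 0.22800 m
A 853–1843 m: 990 × 1.7×10⁻⁴ × 0.76 = 0.127908 m
A total: 0.3677097 m
B 0.77 × 1.5×10⁻⁴ × 300 = 0.03465 m
B 300–740 m: 0.73 × 1.8×10⁻⁴ × 440 = 0.057816 m
B Layer 3: 1200 × 0.15 × 1×10⁻⁴ = 0.01800 m
B total: 0.110466 m
Ratio: 0.3677097 / 0.110466 ≈ 3.329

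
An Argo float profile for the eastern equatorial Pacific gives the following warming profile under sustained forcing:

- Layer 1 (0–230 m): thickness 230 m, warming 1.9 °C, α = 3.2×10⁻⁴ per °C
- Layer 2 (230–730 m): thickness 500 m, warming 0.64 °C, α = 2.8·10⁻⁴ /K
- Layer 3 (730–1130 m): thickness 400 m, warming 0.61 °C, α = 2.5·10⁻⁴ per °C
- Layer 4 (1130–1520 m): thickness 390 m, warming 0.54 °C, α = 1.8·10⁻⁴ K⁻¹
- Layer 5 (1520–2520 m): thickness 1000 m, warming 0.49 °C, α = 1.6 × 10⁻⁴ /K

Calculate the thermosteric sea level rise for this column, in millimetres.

Δh = 410 mm

Layer 1: 230 × 3.2×10⁻⁴ × 1.9 = 0.13984 m
500 × 0.64 × 2.8×10⁻⁴ = 0.08960 m
730–1130 m: 2.5×10⁻⁴ × 400 × 0.61 = 0.06100 m
0.54 × 390 × 1.8×10⁻⁴ = 0.037908 m
1.6×10⁻⁴ × 1000 × 0.49 = 0.07840 m
Δh = 0.13984 + 0.08960 + 0.06100 + 0.037908 + 0.07840 = 0.406748 m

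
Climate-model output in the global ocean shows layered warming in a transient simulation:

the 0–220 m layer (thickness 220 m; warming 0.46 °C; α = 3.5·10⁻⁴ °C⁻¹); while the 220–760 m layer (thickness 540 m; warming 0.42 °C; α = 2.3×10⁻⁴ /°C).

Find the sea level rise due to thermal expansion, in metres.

Δh = 0.088 m

3.5×10⁻⁴ × 220 × 0.46 = 0.03542 m
220–760 m: 540 × 0.42 × 2.3×10⁻⁴ = 0.052164 m
Δh = 0.03542 + 0.052164 = 0.087584 m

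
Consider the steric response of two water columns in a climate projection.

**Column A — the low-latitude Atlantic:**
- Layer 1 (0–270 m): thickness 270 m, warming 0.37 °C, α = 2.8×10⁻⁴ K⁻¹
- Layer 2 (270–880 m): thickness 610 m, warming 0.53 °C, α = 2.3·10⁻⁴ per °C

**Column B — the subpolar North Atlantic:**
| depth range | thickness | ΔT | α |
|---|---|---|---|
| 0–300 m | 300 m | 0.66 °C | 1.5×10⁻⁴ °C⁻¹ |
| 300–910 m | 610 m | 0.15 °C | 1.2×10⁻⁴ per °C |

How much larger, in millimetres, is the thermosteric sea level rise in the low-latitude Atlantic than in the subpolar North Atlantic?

62 mm larger

A Layer 1: 0.37 × 270 × 2.8×10⁻⁴ = 0.027972 m
A Layer 2: 2.3×10⁻⁴ × 610 × 0.53 = 0.074359 m
A total: 0.102331 m
B 0.66 × 300 × 1.5×10⁻⁴ = 0.02970 m
B Layer 2: 0.15 × 610 × 1.2×10⁻⁴ = 0.01098 m
B total: 0.04068 m
Difference: 0.102331 − 0.04068 = 0.061651 m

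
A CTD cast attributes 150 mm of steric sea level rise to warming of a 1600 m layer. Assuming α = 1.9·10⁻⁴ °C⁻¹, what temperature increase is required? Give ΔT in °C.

0.49 °C

ΔT = Δh/(αH) = 0.15 / (1.9×10⁻⁴ × 1600) ≈ 0.4934 °C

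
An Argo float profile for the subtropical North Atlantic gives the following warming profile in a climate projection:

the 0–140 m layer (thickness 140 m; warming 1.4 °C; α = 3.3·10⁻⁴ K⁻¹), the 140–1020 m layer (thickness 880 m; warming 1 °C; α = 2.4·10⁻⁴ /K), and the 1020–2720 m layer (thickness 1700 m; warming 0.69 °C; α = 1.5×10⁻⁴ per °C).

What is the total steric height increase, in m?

0.452 m

0–140 m: 3.3×10⁻⁴ × 140 × 1.4 = 0.06468 m
Layer 2: 1 × 880 × 2.4×10⁻⁴ = 0.21120 m
1020–2720 m: 1700 × 0.69 × 1.5×10⁻⁴ = 0.17595 m
Δh = 0.06468 + 0.21120 + 0.17595 = 0.45183 m ≈ 0.452 m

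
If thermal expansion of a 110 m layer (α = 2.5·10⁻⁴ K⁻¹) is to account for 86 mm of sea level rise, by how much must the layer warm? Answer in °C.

ΔT = Δh/(αH) = 0.086 / (2.5×10⁻⁴ × 110) ≈ 3.127 °C

about 3.1 °C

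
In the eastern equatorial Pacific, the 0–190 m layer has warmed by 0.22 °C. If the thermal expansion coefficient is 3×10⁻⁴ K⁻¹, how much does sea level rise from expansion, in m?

about 0.0125 m

Δh = αΔT·H = 3×10⁻⁴ × 0.22 × 190 = 0.01254 m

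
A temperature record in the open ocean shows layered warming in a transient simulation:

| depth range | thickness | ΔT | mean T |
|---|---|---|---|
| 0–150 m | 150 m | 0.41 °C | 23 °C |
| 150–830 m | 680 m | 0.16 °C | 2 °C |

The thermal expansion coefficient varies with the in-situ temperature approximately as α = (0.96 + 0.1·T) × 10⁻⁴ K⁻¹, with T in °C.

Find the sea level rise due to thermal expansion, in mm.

Layer 1: α = (0.96 + 0.1×23)×10⁻⁴ = 3.26×10⁻⁴ K⁻¹
Layer 2: α = (0.96 + 0.1×2)×10⁻⁴ = 1.16×10⁻⁴ K⁻¹
0.41 × 3.26×10⁻⁴ × 150 = 0.020049 m
Layer 2: 680 × 0.16 × 1.16×10⁻⁴ = 0.0126208 m
Δh = 0.020049 + 0.0126208 = 0.0326698 m

Δh ≈ 32.7 mm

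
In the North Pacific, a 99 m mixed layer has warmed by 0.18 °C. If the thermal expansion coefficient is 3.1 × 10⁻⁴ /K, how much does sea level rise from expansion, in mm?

Δh ≈ 5.52 mm

Δh = αΔT·H = 3.1×10⁻⁴ × 0.18 × 99 = 0.0055242 m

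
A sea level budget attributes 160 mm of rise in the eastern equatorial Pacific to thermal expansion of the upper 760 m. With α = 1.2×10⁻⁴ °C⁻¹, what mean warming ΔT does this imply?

ΔT = Δh/(αH) = 0.16 / (1.2×10⁻⁴ × 760) ≈ 1.754 K

about 1.8 K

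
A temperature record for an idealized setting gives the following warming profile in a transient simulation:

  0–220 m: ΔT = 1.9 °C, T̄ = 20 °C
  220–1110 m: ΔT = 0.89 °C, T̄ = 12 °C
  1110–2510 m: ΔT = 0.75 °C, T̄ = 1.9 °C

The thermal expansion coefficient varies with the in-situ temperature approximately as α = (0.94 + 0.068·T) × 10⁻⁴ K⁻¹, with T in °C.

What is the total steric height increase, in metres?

Layer 1: α = (0.94 + 0.068×20)×10⁻⁴ = 2.3×10⁻⁴ K⁻¹
Layer 2: α = (0.94 + 0.068×12)×10⁻⁴ = 1.756×10⁻⁴ K⁻¹
Layer 3: α = (0.94 + 0.068×1.9)×10⁻⁴ = 1.0692×10⁻⁴ K⁻¹
1.9 × 2.3×10⁻⁴ × 220 = 0.09614 m
1.756×10⁻⁴ × 0.89 × 890 = 0.13909276 m
1110–2510 m: 1400 × 1.0692×10⁻⁴ × 0.75 = 0.112266 m
Δh = 0.09614 + 0.13909276 + 0.112266 = 0.34749876 m

Δh ≈ 0.347 m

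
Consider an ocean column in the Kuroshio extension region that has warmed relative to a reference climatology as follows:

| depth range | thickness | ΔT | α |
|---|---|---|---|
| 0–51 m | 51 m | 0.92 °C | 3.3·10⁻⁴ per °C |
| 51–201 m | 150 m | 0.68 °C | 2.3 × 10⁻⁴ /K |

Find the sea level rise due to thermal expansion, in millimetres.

0–51 m: 51 × 3.3×10⁻⁴ × 0.92 = 0.0154836 m
Layer 2: 0.68 × 2.3×10⁻⁴ × 150 = 0.02346 m
Δh = 0.0154836 + 0.02346 = 0.0389436 m

about 38.9 mm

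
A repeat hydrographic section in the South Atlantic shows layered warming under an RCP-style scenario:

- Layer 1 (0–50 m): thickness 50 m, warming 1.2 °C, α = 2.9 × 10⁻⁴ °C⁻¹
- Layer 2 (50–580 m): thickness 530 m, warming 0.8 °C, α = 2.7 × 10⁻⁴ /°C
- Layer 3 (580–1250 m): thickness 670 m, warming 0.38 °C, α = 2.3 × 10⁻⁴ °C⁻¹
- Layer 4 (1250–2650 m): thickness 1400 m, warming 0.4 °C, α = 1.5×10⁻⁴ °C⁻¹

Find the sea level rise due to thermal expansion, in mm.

274 mm of thermosteric rise

1.2 × 50 × 2.9×10⁻⁴ = 0.01740 m
Layer 2: 0.8 × 2.7×10⁻⁴ × 530 = 0.11448 m
580–1250 m: 0.38 × 2.3×10⁻⁴ × 670 = 0.058558 m
Layer 4: 0.4 × 1.5×10⁻⁴ × 1400 = 0.08400 m
Δh = 0.01740 + 0.11448 + 0.058558 + 0.08400 = 0.274438 m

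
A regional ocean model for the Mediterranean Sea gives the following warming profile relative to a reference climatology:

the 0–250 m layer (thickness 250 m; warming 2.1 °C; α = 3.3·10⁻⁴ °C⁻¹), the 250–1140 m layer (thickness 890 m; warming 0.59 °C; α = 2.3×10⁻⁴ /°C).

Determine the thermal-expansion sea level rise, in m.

Layer 1: 3.3×10⁻⁴ × 250 × 2.1 = 0.17325 m
250–1140 m: 0.59 × 2.3×10⁻⁴ × 890 = 0.120773 m
Δh = 0.17325 + 0.120773 = 0.294023 m

Δh = 0.29 m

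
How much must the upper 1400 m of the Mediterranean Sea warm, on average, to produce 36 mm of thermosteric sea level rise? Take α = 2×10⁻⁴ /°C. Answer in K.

ΔT = Δh/(αH) = 0.036 / (2×10⁻⁴ × 1400) ≈ 0.1286 K

about 0.13 K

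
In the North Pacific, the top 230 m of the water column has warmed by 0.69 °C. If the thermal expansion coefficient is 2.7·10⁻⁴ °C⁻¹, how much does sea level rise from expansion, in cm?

Δh = αΔT·H = 2.7×10⁻⁴ × 0.69 × 230 = 0.042849 m

Δh = 4.3 cm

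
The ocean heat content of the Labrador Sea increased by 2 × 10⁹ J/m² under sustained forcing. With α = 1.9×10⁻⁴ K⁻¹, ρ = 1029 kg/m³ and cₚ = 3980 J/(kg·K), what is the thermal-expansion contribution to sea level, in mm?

Δh = 93 mm

Δh = αQ/(ρcₚ) = 1.9×10⁻⁴ × 2×10⁹ / (1029 × 3980) ≈ 0.092787 m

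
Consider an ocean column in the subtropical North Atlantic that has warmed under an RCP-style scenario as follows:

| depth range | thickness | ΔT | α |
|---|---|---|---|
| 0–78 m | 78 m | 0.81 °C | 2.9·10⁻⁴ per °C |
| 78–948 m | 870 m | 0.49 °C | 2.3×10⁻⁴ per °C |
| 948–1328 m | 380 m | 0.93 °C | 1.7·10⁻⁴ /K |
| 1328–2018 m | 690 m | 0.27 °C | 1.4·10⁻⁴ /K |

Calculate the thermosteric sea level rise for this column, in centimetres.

0–78 m: 78 × 0.81 × 2.9×10⁻⁴ = 0.0183222 m
2.3×10⁻⁴ × 0.49 × 870 = 0.098049 m
Layer 3: 1.7×10⁻⁴ × 380 × 0.93 = 0.060078 m
Layer 4: 690 × 1.4×10⁻⁴ × 0.27 = 0.026082 m
Δh = 0.0183222 + 0.098049 + 0.060078 + 0.026082 = 0.2025312 m

about 20.3 cm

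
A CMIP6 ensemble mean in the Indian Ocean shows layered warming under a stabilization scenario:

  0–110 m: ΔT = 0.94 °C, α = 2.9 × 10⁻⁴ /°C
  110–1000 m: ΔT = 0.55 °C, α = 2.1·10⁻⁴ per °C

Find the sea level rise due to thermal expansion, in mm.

2.9×10⁻⁴ × 0.94 × 110 = 0.029986 m
2.1×10⁻⁴ × 0.55 × 890 = 0.102795 m
Δh = 0.029986 + 0.102795 = 0.132781 m ≈ 133 mm

133 mm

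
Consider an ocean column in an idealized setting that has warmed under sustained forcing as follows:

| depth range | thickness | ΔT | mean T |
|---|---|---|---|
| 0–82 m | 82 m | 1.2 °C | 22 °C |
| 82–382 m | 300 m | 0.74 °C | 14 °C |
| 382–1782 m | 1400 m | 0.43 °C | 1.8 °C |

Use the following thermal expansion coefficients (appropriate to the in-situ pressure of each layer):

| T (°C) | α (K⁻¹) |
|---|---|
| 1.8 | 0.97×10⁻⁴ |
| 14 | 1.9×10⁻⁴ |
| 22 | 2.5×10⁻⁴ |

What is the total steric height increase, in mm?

125 mm

Layer 1 at 22 °C → α = 2.5×10⁻⁴ K⁻¹
Layer 2 at 14 °C → α = 1.9×10⁻⁴ K⁻¹
Layer 3 at 1.8 °C → α = 0.97×10⁻⁴ K⁻¹
0–82 m: 2.5×10⁻⁴ × 1.2 × 82 = 0.02460 m
0.74 × 1.9×10⁻⁴ × 300 = 0.04218 m
Layer 3: 0.97×10⁻⁴ × 0.43 × 1400 = 0.058394 m
Δh = 0.02460 + 0.04218 + 0.058394 = 0.125174 m ≈ 125 mm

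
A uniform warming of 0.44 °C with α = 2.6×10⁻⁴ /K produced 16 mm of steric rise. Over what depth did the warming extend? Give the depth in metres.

H = Δh/(αΔT) = 0.016 / (2.6×10⁻⁴ × 0.44) ≈ 139.9 m

H ≈ 140 m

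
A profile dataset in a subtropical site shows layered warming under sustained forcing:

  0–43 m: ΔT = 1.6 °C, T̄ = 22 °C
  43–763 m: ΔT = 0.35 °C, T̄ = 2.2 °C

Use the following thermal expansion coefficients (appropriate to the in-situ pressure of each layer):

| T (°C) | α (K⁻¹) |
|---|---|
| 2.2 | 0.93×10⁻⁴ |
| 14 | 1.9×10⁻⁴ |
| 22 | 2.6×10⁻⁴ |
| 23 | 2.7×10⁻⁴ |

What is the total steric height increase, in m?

about 0.041 m

Layer 1 at 22 °C → α = 2.6×10⁻⁴ K⁻¹
Layer 2 at 2.2 °C → α = 0.93×10⁻⁴ K⁻¹
0–43 m: 2.6×10⁻⁴ × 1.6 × 43 = 0.017888 m
Layer 2: 0.35 × 0.93×10⁻⁴ × 720 = 0.023436 m
Δh = 0.017888 + 0.023436 = 0.041324 m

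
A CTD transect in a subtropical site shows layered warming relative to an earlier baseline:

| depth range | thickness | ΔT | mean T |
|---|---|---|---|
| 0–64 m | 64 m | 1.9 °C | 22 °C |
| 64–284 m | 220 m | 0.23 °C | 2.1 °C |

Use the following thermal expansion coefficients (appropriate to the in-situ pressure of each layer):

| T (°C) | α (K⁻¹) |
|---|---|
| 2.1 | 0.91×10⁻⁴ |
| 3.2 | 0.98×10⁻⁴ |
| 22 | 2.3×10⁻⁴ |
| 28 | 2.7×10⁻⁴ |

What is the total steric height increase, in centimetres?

Δh ≈ 3.26 cm

Layer 1 at 22 °C → α = 2.3×10⁻⁴ K⁻¹
Layer 2 at 2.1 °C → α = 0.91×10⁻⁴ K⁻¹
Layer 1: 64 × 2.3×10⁻⁴ × 1.9 = 0.027968 m
220 × 0.91×10⁻⁴ × 0.23 = 0.0046046 m
Δh = 0.027968 + 0.0046046 = 0.0325726 m ≈ 3.26 cm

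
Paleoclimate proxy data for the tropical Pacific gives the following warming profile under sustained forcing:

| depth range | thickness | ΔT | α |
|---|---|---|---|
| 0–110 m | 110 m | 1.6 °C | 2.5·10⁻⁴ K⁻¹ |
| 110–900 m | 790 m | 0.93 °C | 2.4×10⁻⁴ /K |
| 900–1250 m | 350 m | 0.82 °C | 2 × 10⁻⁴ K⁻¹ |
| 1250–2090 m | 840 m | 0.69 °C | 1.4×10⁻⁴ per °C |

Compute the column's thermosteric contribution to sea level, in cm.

0–110 m: 1.6 × 2.5×10⁻⁴ × 110 = 0.04400 m
110–900 m: 790 × 2.4×10⁻⁴ × 0.93 = 0.176328 m
0.82 × 350 × 2×10⁻⁴ = 0.05740 m
Layer 4: 840 × 0.69 × 1.4×10⁻⁴ = 0.081144 m
Δh = 0.04400 + 0.176328 + 0.05740 + 0.081144 = 0.358872 m

about 36 cm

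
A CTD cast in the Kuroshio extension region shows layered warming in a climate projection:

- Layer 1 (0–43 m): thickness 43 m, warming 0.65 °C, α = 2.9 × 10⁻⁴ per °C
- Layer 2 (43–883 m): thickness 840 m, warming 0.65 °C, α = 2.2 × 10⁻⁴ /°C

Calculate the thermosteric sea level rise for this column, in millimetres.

about 130 mm

Layer 1: 43 × 2.9×10⁻⁴ × 0.65 = 0.0081055 m
Layer 2: 2.2×10⁻⁴ × 0.65 × 840 = 0.12012 m
Δh = 0.0081055 + 0.12012 = 0.1282255 m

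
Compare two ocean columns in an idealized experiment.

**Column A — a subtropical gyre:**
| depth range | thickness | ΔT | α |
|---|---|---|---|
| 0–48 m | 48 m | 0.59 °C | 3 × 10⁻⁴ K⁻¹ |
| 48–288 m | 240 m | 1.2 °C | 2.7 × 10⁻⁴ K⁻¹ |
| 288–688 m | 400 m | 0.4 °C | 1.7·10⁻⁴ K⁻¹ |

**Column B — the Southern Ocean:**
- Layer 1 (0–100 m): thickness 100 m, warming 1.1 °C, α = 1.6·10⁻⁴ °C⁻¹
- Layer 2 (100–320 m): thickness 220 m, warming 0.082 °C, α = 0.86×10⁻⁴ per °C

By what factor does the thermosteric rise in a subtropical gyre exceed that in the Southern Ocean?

A 3×10⁻⁴ × 48 × 0.59 = 0.008496 m
A 2.7×10⁻⁴ × 1.2 × 240 = 0.07776 m
A Layer 3: 0.4 × 400 × 1.7×10⁻⁴ = 0.02720 m
A total: 0.113456 m
B 100 × 1.1 × 1.6×10⁻⁴ = 0.01760 m
B Layer 2: 0.082 × 0.86×10⁻⁴ × 220 = 0.00155144 m
B total: 0.01915144 m
Ratio: 0.113456 / 0.01915144 ≈ 5.924

a factor of 5.9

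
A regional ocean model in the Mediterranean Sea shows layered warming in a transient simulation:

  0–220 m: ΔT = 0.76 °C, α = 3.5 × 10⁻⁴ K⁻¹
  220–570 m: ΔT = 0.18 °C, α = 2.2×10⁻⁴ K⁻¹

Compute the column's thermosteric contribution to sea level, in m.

0–220 m: 0.76 × 3.5×10⁻⁴ × 220 = 0.05852 m
350 × 0.18 × 2.2×10⁻⁴ = 0.01386 m
Δh = 0.05852 + 0.01386 = 0.07238 m ≈ 0.072 m

0.072 m of thermosteric rise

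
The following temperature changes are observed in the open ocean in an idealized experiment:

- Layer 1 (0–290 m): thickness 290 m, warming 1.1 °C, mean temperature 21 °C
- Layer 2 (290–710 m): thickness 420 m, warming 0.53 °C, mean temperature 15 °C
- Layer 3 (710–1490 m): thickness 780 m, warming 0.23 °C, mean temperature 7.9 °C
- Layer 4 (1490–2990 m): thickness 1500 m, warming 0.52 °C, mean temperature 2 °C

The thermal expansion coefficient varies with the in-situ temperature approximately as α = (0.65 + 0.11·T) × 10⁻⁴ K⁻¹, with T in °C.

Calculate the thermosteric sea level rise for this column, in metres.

Δh = 0.24 m

Layer 1: α = (0.65 + 0.11×21)×10⁻⁴ = 2.96×10⁻⁴ K⁻¹
Layer 2: α = (0.65 + 0.11×15)×10⁻⁴ = 2.3×10⁻⁴ K⁻¹
Layer 3: α = (0.65 + 0.11×7.9)×10⁻⁴ = 1.519×10⁻⁴ K⁻¹
Layer 4: α = (0.65 + 0.11×2)×10⁻⁴ = 0.87×10⁻⁴ K⁻¹
Layer 1: 2.96×10⁻⁴ × 1.1 × 290 = 0.094424 m
420 × 2.3×10⁻⁴ × 0.53 = 0.051198 m
Layer 3: 780 × 1.519×10⁻⁴ × 0.23 = 0.02725086 m
1490–2990 m: 0.52 × 1500 × 0.87×10⁻⁴ = 0.06786 m
Δh = 0.094424 + 0.051198 + 0.02725086 + 0.06786 = 0.24073286 m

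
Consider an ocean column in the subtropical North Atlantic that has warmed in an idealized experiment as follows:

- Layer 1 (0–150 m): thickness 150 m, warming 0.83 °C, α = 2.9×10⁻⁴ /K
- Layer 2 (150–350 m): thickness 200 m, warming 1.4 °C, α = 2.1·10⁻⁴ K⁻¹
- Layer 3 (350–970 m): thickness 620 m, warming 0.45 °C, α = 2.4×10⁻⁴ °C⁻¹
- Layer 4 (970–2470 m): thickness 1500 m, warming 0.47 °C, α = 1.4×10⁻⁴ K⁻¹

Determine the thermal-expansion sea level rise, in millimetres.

260 mm

0–150 m: 2.9×10⁻⁴ × 150 × 0.83 = 0.036105 m
Layer 2: 2.1×10⁻⁴ × 200 × 1.4 = 0.05880 m
2.4×10⁻⁴ × 0.45 × 620 = 0.06696 m
970–2470 m: 1500 × 0.47 × 1.4×10⁻⁴ = 0.09870 m
Δh = 0.036105 + 0.05880 + 0.06696 + 0.09870 = 0.260565 m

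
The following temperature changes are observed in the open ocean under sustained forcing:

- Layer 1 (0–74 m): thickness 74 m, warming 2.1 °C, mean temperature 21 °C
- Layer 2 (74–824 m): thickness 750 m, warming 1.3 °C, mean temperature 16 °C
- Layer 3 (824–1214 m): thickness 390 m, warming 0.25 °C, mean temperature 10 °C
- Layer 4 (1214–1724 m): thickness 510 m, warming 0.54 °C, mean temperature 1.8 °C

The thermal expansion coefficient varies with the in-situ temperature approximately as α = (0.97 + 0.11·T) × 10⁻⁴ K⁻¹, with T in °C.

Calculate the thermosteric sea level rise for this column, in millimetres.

Layer 1: α = (0.97 + 0.11×21)×10⁻⁴ = 3.28×10⁻⁴ K⁻¹
Layer 2: α = (0.97 + 0.11×16)×10⁻⁴ = 2.73×10⁻⁴ K⁻¹
Layer 3: α = (0.97 + 0.11×10)×10⁻⁴ = 2.07×10⁻⁴ K⁻¹
Layer 4: α = (0.97 + 0.11×1.8)×10⁻⁴ = 1.168×10⁻⁴ K⁻¹
0–74 m: 74 × 2.1 × 3.28×10⁻⁴ = 0.0509712 m
Layer 2: 2.73×10⁻⁴ × 1.3 × 750 = 0.266175 m
Layer 3: 0.25 × 2.07×10⁻⁴ × 390 = 0.0201825 m
510 × 1.168×10⁻⁴ × 0.54 = 0.03216672 m
Δh = 0.0509712 + 0.266175 + 0.0201825 + 0.03216672 = 0.36949542 m ≈ 370 mm

370 mm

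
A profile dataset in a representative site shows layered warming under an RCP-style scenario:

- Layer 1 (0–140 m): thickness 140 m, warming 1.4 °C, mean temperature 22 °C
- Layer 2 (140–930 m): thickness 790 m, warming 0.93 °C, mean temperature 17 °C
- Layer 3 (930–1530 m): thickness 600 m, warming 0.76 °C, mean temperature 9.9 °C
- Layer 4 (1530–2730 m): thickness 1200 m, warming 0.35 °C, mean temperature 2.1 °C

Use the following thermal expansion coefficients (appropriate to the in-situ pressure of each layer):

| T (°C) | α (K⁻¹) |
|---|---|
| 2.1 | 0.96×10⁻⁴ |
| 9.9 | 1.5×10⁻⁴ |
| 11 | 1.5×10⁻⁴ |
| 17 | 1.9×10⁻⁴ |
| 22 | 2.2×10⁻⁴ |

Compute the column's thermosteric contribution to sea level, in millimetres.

Layer 1 at 22 °C → α = 2.2×10⁻⁴ K⁻¹
Layer 2 at 17 °C → α = 1.9×10⁻⁴ K⁻¹
Layer 3 at 9.9 °C → α = 1.5×10⁻⁴ K⁻¹
Layer 4 at 2.1 °C → α = 0.96×10⁻⁴ K⁻¹
1.4 × 2.2×10⁻⁴ × 140 = 0.04312 m
Layer 2: 0.93 × 790 × 1.9×10⁻⁴ = 0.139593 m
600 × 0.76 × 1.5×10⁻⁴ = 0.06840 m
Layer 4: 0.35 × 1200 × 0.96×10⁻⁴ = 0.04032 m
Δh = 0.04312 + 0.139593 + 0.06840 + 0.04032 = 0.291433 m

291 mm of thermosteric rise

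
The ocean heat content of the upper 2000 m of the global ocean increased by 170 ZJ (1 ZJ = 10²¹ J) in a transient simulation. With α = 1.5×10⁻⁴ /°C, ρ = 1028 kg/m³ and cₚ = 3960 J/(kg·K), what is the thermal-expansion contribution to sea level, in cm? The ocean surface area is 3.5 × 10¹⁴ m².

Per unit area: Q = 170×10²¹ / (3.5×10¹⁴) ≈ 4.857×10⁸ J/m²
Δh = αQ/(ρcₚ) = 1.5×10⁻⁴ × 4.857×10⁸ / (1028 × 3960) ≈ 0.017897 m

1.79 cm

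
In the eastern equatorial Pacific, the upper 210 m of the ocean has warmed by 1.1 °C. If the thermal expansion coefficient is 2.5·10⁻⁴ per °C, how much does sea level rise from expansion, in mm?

Δh ≈ 58 mm

Δh = αΔT·H = 2.5×10⁻⁴ × 1.1 × 210 = 0.05775 m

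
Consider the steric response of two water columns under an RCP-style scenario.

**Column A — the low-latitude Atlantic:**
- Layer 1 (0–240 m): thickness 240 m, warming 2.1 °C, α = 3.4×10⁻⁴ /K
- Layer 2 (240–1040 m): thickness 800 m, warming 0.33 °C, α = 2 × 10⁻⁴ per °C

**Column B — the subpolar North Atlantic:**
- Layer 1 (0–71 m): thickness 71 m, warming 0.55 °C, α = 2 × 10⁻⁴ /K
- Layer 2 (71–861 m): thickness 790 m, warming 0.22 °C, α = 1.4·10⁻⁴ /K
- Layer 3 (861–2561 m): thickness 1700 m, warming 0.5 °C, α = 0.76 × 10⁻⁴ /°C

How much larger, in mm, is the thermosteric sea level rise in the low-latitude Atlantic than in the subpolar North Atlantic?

A 2.1 × 3.4×10⁻⁴ × 240 = 0.17136 m
A 240–1040 m: 0.33 × 800 × 2×10⁻⁴ = 0.05280 m
A total: 0.22416 m
B 0–71 m: 0.55 × 71 × 2×10⁻⁴ = 0.00781 m
B 790 × 1.4×10⁻⁴ × 0.22 = 0.024332 m
B Layer 3: 0.76×10⁻⁴ × 1700 × 0.5 = 0.06460 m
B total: 0.096742 m
Difference: 0.22416 − 0.096742 = 0.127418 m

130 mm larger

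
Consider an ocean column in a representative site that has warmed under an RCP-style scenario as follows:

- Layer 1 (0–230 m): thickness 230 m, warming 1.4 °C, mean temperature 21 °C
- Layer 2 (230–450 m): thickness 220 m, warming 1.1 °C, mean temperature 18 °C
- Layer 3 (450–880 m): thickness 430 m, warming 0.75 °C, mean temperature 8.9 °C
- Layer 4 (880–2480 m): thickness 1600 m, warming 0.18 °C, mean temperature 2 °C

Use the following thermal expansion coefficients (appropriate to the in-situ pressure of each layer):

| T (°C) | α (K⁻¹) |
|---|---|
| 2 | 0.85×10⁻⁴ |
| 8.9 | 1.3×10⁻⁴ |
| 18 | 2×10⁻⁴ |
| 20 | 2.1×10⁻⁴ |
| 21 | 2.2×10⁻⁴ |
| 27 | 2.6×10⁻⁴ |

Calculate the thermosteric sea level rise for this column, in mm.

186 mm

Layer 1 at 21 °C → α = 2.2×10⁻⁴ K⁻¹
Layer 2 at 18 °C → α = 2×10⁻⁴ K⁻¹
Layer 3 at 8.9 °C → α = 1.3×10⁻⁴ K⁻¹
Layer 4 at 2 °C → α = 0.85×10⁻⁴ K⁻¹
2.2×10⁻⁴ × 230 × 1.4 = 0.07084 m
2×10⁻⁴ × 1.1 × 220 = 0.04840 m
450–880 m: 0.75 × 1.3×10⁻⁴ × 430 = 0.041925 m
0.85×10⁻⁴ × 0.18 × 1600 = 0.02448 m
Δh = 0.07084 + 0.04840 + 0.041925 + 0.02448 = 0.185645 m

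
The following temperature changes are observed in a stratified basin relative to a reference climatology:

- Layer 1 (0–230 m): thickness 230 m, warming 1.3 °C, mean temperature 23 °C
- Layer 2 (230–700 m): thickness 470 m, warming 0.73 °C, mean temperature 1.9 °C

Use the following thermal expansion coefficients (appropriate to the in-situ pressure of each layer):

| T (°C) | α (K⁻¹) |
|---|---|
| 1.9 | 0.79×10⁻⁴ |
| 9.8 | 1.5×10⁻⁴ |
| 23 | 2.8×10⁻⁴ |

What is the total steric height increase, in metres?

0.111 m

Layer 1 at 23 °C → α = 2.8×10⁻⁴ K⁻¹
Layer 2 at 1.9 °C → α = 0.79×10⁻⁴ K⁻¹
1.3 × 2.8×10⁻⁴ × 230 = 0.08372 m
470 × 0.79×10⁻⁴ × 0.73 = 0.0271049 m
Δh = 0.08372 + 0.0271049 = 0.1108249 m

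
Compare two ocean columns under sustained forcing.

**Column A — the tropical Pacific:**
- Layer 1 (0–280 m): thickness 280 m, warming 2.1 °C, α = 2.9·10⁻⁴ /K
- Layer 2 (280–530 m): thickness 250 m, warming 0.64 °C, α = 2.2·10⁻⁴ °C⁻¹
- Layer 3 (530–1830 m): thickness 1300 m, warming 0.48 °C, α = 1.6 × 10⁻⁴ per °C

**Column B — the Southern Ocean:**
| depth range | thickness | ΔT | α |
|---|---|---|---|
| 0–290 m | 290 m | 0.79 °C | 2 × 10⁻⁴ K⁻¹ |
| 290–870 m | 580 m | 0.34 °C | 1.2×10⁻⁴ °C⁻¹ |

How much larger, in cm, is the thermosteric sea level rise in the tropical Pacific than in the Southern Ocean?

A 0–280 m: 2.1 × 2.9×10⁻⁴ × 280 = 0.17052 m
A Layer 2: 250 × 0.64 × 2.2×10⁻⁴ = 0.03520 m
A 1.6×10⁻⁴ × 1300 × 0.48 = 0.09984 m
A total: 0.30556 m
B 0–290 m: 0.79 × 2×10⁻⁴ × 290 = 0.04582 m
B 580 × 1.2×10⁻⁴ × 0.34 = 0.023664 m
B total: 0.069484 m
Difference: 0.30556 − 0.069484 = 0.236076 m

24 cm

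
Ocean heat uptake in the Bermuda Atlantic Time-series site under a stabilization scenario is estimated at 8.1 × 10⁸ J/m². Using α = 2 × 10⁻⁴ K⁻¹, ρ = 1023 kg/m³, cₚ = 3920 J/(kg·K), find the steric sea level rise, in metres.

0.040 m of thermosteric rise

Δh = αQ/(ρcₚ) = 2×10⁻⁴ × 8.1×10⁸ / (1023 × 3920) ≈ 0.040397 m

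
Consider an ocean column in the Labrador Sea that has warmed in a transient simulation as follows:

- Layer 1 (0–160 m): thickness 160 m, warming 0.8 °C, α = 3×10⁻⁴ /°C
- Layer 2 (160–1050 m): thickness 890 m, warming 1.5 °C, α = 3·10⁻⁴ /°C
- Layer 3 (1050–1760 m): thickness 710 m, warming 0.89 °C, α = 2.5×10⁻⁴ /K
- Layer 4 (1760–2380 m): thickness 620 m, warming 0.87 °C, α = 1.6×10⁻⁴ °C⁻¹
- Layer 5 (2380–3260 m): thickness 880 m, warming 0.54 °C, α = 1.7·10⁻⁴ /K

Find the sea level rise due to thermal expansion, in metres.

Layer 1: 160 × 0.8 × 3×10⁻⁴ = 0.03840 m
160–1050 m: 3×10⁻⁴ × 1.5 × 890 = 0.40050 m
2.5×10⁻⁴ × 0.89 × 710 = 0.157975 m
1.6×10⁻⁴ × 0.87 × 620 = 0.086304 m
2380–3260 m: 0.54 × 880 × 1.7×10⁻⁴ = 0.080784 m
Δh = 0.03840 + 0.40050 + 0.157975 + 0.086304 + 0.080784 = 0.763963 m ≈ 0.764 m

Δh ≈ 0.764 m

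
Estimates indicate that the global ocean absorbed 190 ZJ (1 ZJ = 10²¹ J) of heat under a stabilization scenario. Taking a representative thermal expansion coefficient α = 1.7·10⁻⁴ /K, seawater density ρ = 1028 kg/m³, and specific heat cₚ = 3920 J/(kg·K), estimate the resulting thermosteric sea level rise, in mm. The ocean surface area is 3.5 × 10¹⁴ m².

Per unit area: Q = 190×10²¹ / (3.5×10¹⁴) ≈ 5.429×10⁸ J/m²
Δh = αQ/(ρcₚ) = 1.7×10⁻⁴ × 5.429×10⁸ / (1028 × 3920) ≈ 0.022903 m

22.9 mm of thermosteric rise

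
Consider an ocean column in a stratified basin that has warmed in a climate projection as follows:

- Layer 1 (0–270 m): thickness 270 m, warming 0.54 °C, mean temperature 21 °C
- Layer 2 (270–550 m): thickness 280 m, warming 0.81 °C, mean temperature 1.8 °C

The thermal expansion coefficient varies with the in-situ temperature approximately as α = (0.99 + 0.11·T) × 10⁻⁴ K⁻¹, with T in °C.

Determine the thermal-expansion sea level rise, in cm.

7.5 cm of thermosteric rise

Layer 1: α = (0.99 + 0.11×21)×10⁻⁴ = 3.3×10⁻⁴ K⁻¹
Layer 2: α = (0.99 + 0.11×1.8)×10⁻⁴ = 1.188×10⁻⁴ K⁻¹
Layer 1: 270 × 0.54 × 3.3×10⁻⁴ = 0.048114 m
0.81 × 1.188×10⁻⁴ × 280 = 0.02694384 m
Δh = 0.048114 + 0.02694384 = 0.07505784 m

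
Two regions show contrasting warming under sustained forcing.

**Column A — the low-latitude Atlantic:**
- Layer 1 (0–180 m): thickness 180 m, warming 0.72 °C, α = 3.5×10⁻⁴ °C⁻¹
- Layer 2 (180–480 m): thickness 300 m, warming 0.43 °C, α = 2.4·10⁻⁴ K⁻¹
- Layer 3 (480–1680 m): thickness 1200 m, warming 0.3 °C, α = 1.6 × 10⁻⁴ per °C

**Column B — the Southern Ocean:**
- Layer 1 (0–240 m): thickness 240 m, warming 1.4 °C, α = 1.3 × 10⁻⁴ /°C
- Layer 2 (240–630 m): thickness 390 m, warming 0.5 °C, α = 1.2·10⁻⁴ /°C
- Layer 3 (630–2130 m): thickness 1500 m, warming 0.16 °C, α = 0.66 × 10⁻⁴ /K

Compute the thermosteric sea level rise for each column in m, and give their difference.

A 3.5×10⁻⁴ × 180 × 0.72 = 0.04536 m
A 300 × 0.43 × 2.4×10⁻⁴ = 0.03096 m
A 0.3 × 1200 × 1.6×10⁻⁴ = 0.05760 m
A total: 0.13392 m
B 0–240 m: 1.3×10⁻⁴ × 1.4 × 240 = 0.04368 m
B 240–630 m: 1.2×10⁻⁴ × 0.5 × 390 = 0.02340 m
B 0.16 × 0.66×10⁻⁴ × 1500 = 0.01584 m
B total: 0.08292 m
Difference: 0.13392 − 0.08292 = 0.05100 m

A: 0.134 m; B: 0.0829 m; difference 0.0510 m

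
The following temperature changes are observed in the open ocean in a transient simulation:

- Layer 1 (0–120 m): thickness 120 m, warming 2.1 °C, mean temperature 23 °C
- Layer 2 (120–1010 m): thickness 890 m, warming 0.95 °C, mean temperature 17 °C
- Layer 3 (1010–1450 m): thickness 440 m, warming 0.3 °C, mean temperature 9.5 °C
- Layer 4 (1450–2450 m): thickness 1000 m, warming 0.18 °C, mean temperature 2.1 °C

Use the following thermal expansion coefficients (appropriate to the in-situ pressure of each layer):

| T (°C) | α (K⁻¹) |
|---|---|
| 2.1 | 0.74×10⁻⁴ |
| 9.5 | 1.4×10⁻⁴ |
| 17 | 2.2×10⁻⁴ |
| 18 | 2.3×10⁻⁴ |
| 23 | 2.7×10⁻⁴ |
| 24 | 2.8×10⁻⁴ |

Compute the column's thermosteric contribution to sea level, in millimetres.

Layer 1 at 23 °C → α = 2.7×10⁻⁴ K⁻¹
Layer 2 at 17 °C → α = 2.2×10⁻⁴ K⁻¹
Layer 3 at 9.5 °C → α = 1.4×10⁻⁴ K⁻¹
Layer 4 at 2.1 °C → α = 0.74×10⁻⁴ K⁻¹
Layer 1: 120 × 2.7×10⁻⁴ × 2.1 = 0.06804 m
120–1010 m: 0.95 × 890 × 2.2×10⁻⁴ = 0.18601 m
Layer 3: 0.3 × 440 × 1.4×10⁻⁴ = 0.01848 m
Layer 4: 0.18 × 1000 × 0.74×10⁻⁴ = 0.01332 m
Δh = 0.06804 + 0.18601 + 0.01848 + 0.01332 = 0.28585 m ≈ 286 mm

Δh ≈ 286 mm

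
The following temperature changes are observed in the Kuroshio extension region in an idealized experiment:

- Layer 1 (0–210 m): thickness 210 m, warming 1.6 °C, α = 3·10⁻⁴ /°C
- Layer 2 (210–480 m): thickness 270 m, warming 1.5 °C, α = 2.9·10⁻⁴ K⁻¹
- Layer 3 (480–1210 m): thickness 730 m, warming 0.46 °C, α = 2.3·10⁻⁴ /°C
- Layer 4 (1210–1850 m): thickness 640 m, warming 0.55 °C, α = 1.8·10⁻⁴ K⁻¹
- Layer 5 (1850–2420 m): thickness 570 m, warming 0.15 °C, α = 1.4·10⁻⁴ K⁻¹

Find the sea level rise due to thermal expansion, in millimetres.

371 mm

Layer 1: 1.6 × 3×10⁻⁴ × 210 = 0.10080 m
Layer 2: 1.5 × 270 × 2.9×10⁻⁴ = 0.11745 m
Layer 3: 0.46 × 730 × 2.3×10⁻⁴ = 0.077234 m
640 × 0.55 × 1.8×10⁻⁴ = 0.06336 m
Layer 5: 1.4×10⁻⁴ × 0.15 × 570 = 0.01197 m
Δh = 0.10080 + 0.11745 + 0.077234 + 0.06336 + 0.01197 = 0.370814 m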